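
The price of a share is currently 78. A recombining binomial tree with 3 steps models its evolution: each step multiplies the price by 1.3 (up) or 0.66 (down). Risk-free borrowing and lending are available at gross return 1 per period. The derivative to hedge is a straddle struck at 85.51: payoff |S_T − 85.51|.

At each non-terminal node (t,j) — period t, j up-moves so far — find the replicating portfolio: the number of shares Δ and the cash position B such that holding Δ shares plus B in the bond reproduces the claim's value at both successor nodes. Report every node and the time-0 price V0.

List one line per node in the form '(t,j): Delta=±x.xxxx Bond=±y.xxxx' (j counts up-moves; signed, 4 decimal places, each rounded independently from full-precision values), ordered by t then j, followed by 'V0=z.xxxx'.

(0,0): Delta=-0.0163 Bond=35.7118
(1,0): Delta=-0.9519 Bond=83.8761
(1,1): Delta=0.4028 Bond=-6.7861
(2,0): Delta=-1.0000 Bond=85.5100
(2,1): Delta=-0.9304 Bond=82.4344
(2,2): Delta=1.0000 Bond=-85.5100
V0=34.4389

The replicating-portfolio and risk-neutral prices coincide; use p* = (1−0.66)/(1.3−0.66) = 0.5312 for the latter.
Terminal payoffs: V(3,0)=63.0853, V(3,1)=41.3402, V(3,2)=1.4912, V(3,3)=85.8560
  t=2,j=0: stock 33.9768 → up 44.1698 (V=41.3402), down 22.4247 (V=63.0853). Price 51.5332; hedge Δ=-1.0000, bond B=85.5100.
  t=2,j=1: stock 66.9240 → up 87.0012 (V=1.4912), down 44.1698 (V=41.3402). Price 20.1704; hedge Δ=-0.9304, bond B=82.4344.
  t=2,j=2: stock 131.8200 → up 171.3660 (V=85.8560), down 87.0012 (V=1.4912). Price 46.3100; hedge Δ=1.0000, bond B=-85.5100.
  t=1,j=0: stock 51.4800 → up 66.9240 (V=20.1704), down 33.9768 (V=51.5332). Price 34.8717; hedge Δ=-0.9519, bond B=83.8761.
  t=1,j=1: stock 101.4000 → up 131.8200 (V=46.3100), down 66.9240 (V=20.1704). Price 34.0571; hedge Δ=0.4028, bond B=-6.7861.
  t=0,j=0: stock 78.0000 → up 101.4000 (V=34.0571), down 51.4800 (V=34.8717). Price 34.4389; hedge Δ=-0.0163, bond B=35.7118.
The time-0 hedge costs 34.4389, which is the no-arbitrage price.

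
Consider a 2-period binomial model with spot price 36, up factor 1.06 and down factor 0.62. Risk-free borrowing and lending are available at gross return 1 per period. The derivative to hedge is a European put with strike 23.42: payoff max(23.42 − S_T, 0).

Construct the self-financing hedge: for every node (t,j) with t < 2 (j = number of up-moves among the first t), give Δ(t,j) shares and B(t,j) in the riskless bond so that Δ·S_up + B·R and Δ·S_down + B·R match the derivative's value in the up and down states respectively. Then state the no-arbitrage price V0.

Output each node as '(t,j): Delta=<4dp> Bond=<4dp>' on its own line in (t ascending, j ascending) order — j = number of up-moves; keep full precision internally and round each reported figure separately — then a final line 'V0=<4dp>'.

Under the risk-neutral measure, an up-move has probability p* = (R−d)/(u−d) = 0.8636 and values discount at R = 1.
Payoff layer (t=2): V(2,0)=9.5816, V(2,1)=0.0000, V(2,2)=0.0000
(1,0): S=22.3200. Δ = (V_up−V_dn)/(S_up−S_dn) = (0.0000−9.5816)/(23.6592−13.8384) = -0.9756. V = [p*·0.0000 + (1−p*)·9.5816]/1 = 1.3066. B = V − Δ·S = 23.0829.
(1,1): S=38.1600. Δ = (V_up−V_dn)/(S_up−S_dn) = (0.0000−0.0000)/(40.4496−23.6592) = 0.0000. V = [p*·0.0000 + (1−p*)·0.0000]/1 = 0.0000. B = V − Δ·S = 0.0000.
(0,0): S=36.0000. Δ = (V_up−V_dn)/(S_up−S_dn) = (0.0000−1.3066)/(38.1600−22.3200) = -0.0825. V = [p*·0.0000 + (1−p*)·1.3066]/1 = 0.1782. B = V − Δ·S = 3.1477.
Each (Δ,B) replicates both successor values, so the strategy is self-financing and V0 is arbitrage-free.

(0,0): Delta=-0.0825 Bond=3.1477
(1,0): Delta=-0.9756 Bond=23.0829
(1,1): Delta=0.0000 Bond=0.0000
V0=0.1782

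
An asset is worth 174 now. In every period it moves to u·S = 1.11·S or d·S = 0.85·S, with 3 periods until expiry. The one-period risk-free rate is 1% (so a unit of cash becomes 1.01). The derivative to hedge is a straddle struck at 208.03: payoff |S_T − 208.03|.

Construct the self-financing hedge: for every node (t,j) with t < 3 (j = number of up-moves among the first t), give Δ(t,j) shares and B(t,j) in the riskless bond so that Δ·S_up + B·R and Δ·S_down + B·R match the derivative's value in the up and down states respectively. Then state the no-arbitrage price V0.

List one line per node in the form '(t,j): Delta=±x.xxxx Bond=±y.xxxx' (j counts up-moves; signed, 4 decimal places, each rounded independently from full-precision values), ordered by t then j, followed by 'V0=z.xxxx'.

(0,0): Delta=-0.5087 Bond=129.9629
(1,0): Delta=-1.0000 Bond=203.9310
(1,1): Delta=-0.2735 Bond=85.8448
(2,0): Delta=-1.0000 Bond=205.9703
(2,1): Delta=-1.0000 Bond=205.9703
(2,2): Delta=0.0742 Bond=12.1613
V0=41.4552

The replicating-portfolio and risk-neutral prices coincide; use p* = (1.01−0.85)/(1.11−0.85) = 0.6154 for the latter.
At expiry t=3: V(3,0)=101.1723, V(3,1)=68.4864, V(3,2)=25.8024, V(3,3)=29.9378
  t=2,j=0: stock 125.7150 → up 139.5437 (V=68.4864), down 106.8577 (V=101.1723). Price 80.2553; hedge Δ=-1.0000, bond B=205.9703.
  t=2,j=1: stock 164.1690 → up 182.2276 (V=25.8024), down 139.5437 (V=68.4864). Price 41.8013; hedge Δ=-1.0000, bond B=205.9703.
  t=2,j=2: stock 214.3854 → up 237.9678 (V=29.9378), down 182.2276 (V=25.8024). Price 28.0666; hedge Δ=0.0742, bond B=12.1613.
  t=1,j=0: stock 147.9000 → up 164.1690 (V=41.8013), down 125.7150 (V=80.2553). Price 56.0310; hedge Δ=-1.0000, bond B=203.9310.
  t=1,j=1: stock 193.1400 → up 214.3854 (V=28.0666), down 164.1690 (V=41.8013). Price 33.0190; hedge Δ=-0.2735, bond B=85.8448.
  t=0,j=0: stock 174.0000 → up 193.1400 (V=33.0190), down 147.9000 (V=56.0310). Price 41.4552; hedge Δ=-0.5087, bond B=129.9629.
Check: Δ(0,0)·S0 + B(0,0) = 41.4552 = V0.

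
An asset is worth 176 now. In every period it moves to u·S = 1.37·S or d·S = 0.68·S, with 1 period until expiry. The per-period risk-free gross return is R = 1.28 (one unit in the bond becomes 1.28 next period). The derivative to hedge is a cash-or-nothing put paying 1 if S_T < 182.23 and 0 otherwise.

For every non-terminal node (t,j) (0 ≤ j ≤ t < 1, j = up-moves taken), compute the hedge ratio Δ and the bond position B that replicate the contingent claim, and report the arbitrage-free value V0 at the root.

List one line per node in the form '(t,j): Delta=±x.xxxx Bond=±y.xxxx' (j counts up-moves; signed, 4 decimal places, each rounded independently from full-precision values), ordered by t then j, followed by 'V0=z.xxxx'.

(0,0): Delta=-0.0082 Bond=1.5512
V0=0.1019

No-arbitrage ⇒ martingale measure with p* = (R−d)/(u−d) = 0.8696.
Terminal values V(1,·): V(1,0)=1.0000, V(1,1)=0.0000
Node (0,0) S=176.0000: V=(p*·0.0000+(1−p*)·1.0000)/1.28=0.1019; Δ=(0.0000−1.0000)/(241.1200−119.6800)=-0.0082; B=V−Δ·S=1.5512
The time-0 hedge costs 0.1019, which is the no-arbitrage price.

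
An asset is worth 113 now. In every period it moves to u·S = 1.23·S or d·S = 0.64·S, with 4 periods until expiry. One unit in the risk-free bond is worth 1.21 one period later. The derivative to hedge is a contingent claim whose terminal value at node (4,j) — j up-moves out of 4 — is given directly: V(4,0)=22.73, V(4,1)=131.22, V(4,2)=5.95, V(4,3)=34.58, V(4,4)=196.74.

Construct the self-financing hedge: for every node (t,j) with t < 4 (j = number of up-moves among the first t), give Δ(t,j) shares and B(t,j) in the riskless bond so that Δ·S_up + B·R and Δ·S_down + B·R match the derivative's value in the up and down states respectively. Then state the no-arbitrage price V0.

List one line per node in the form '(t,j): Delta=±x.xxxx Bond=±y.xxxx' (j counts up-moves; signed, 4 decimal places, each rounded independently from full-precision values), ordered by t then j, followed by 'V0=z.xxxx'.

(0,0): Delta=1.2575 Bond=-60.1465
(1,0): Delta=0.2984 Bond=-3.4134
(1,1): Delta=1.2750 Bond=-75.2111
(2,0): Delta=-3.5513 Bond=174.0543
(2,1): Delta=0.3687 Bond=-10.3823
(2,2): Delta=1.2916 Bond=-93.8343
(3,0): Delta=6.2075 Bond=-78.4744
(3,1): Delta=-3.7295 Bond=220.7488
(3,2): Delta=0.4435 Bond=-20.7490
(3,3): Delta=1.3071 Bond=-116.7953
V0=81.9539

No-arbitrage ⇒ martingale measure with p* = (R−d)/(u−d) = 0.9661.
Terminal payoffs: V(4,0)=22.7300, V(4,1)=131.2200, V(4,2)=5.9500, V(4,3)=34.5800, V(4,4)=196.7400
Node (3,0) S=29.6223: V=(p*·131.2200+(1−p*)·22.7300)/1.21=105.4069; Δ=(131.2200−22.7300)/(36.4354−18.9583)=6.2075; B=V−Δ·S=-78.4744
Node (3,1) S=56.9303: V=(p*·5.9500+(1−p*)·131.2200)/1.21=8.4268; Δ=(5.9500−131.2200)/(70.0243−36.4354)=-3.7295; B=V−Δ·S=220.7488
Node (3,2) S=109.4129: V=(p*·34.5800+(1−p*)·5.9500)/1.21=27.7764; Δ=(34.5800−5.9500)/(134.5779−70.0243)=0.4435; B=V−Δ·S=-20.7490
Node (3,3) S=210.2780: V=(p*·196.7400+(1−p*)·34.5800)/1.21=158.0521; Δ=(196.7400−34.5800)/(258.6419−134.5779)=1.3071; B=V−Δ·S=-116.7953
Node (2,0) S=46.2848: V=(p*·8.4268+(1−p*)·105.4069)/1.21=9.6812; Δ=(8.4268−105.4069)/(56.9303−29.6223)=-3.5513; B=V−Δ·S=174.0543
Node (2,1) S=88.9536: V=(p*·27.7764+(1−p*)·8.4268)/1.21=22.4137; Δ=(27.7764−8.4268)/(109.4129−56.9303)=0.3687; B=V−Δ·S=-10.3823
Node (2,2) S=170.9577: V=(p*·158.0521+(1−p*)·27.7764)/1.21=126.9719; Δ=(158.0521−27.7764)/(210.2780−109.4129)=1.2916; B=V−Δ·S=-93.8343
Node (1,0) S=72.3200: V=(p*·22.4137+(1−p*)·9.6812)/1.21=18.1670; Δ=(22.4137−9.6812)/(88.9536−46.2848)=0.2984; B=V−Δ·S=-3.4134
Node (1,1) S=138.9900: V=(p*·126.9719+(1−p*)·22.4137)/1.21=102.0062; Δ=(126.9719−22.4137)/(170.9577−88.9536)=1.2750; B=V−Δ·S=-75.2111
Node (0,0) S=113.0000: V=(p*·102.0062+(1−p*)·18.1670)/1.21=81.9539; Δ=(102.0062−18.1670)/(138.9900−72.3200)=1.2575; B=V−Δ·S=-60.1465
Root portfolio cost Δ·113+B reproduces V0=81.9539.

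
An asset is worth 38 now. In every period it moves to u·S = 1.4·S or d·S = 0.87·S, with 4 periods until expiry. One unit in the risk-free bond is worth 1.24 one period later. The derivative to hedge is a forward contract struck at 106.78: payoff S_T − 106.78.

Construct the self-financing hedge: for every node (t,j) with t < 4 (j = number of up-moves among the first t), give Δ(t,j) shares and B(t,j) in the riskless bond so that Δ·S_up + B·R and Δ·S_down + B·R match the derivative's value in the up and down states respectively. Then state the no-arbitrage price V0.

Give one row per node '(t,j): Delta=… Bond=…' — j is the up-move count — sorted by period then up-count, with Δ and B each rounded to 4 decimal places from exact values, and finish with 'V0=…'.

(0,0): Delta=1.0000 Bond=-45.1651
(1,0): Delta=1.0000 Bond=-56.0047
(1,1): Delta=1.0000 Bond=-56.0047
(2,0): Delta=1.0000 Bond=-69.4459
(2,1): Delta=1.0000 Bond=-69.4459
(2,2): Delta=1.0000 Bond=-69.4459
(3,0): Delta=1.0000 Bond=-86.1129
(3,1): Delta=1.0000 Bond=-86.1129
(3,2): Delta=1.0000 Bond=-86.1129
(3,3): Delta=1.0000 Bond=-86.1129
V0=-7.1651

Under the risk-neutral measure, an up-move has probability p* = (R−d)/(u−d) = 0.6981 and values discount at R = 1.24.
Terminal payoffs: V(4,0)=-85.0099, V(4,1)=-71.7476, V(4,2)=-50.4061, V(4,3)=-16.0634, V(4,4)=39.2008
  t=3,j=0: stock 25.0231 → up 35.0324 (V=-71.7476), down 21.7701 (V=-85.0099). Price -61.0898; hedge Δ=1.0000, bond B=-86.1129.
  t=3,j=1: stock 40.2671 → up 56.3739 (V=-50.4061), down 35.0324 (V=-71.7476). Price -45.8458; hedge Δ=1.0000, bond B=-86.1129.
  t=3,j=2: stock 64.7976 → up 90.7166 (V=-16.0634), down 56.3739 (V=-50.4061). Price -21.3153; hedge Δ=1.0000, bond B=-86.1129.
  t=3,j=3: stock 104.2720 → up 145.9808 (V=39.2008), down 90.7166 (V=-16.0634). Price 18.1591; hedge Δ=1.0000, bond B=-86.1129.
  t=2,j=0: stock 28.7622 → up 40.2671 (V=-45.8458), down 25.0231 (V=-61.0898). Price -40.6837; hedge Δ=1.0000, bond B=-69.4459.
  t=2,j=1: stock 46.2840 → up 64.7976 (V=-21.3153), down 40.2671 (V=-45.8458). Price -23.1619; hedge Δ=1.0000, bond B=-69.4459.
  t=2,j=2: stock 74.4800 → up 104.2720 (V=18.1591), down 64.7976 (V=-21.3153). Price 5.0341; hedge Δ=1.0000, bond B=-69.4459.
  t=1,j=0: stock 33.0600 → up 46.2840 (V=-23.1619), down 28.7622 (V=-40.6837). Price -22.9447; hedge Δ=1.0000, bond B=-56.0047.
  t=1,j=1: stock 53.2000 → up 74.4800 (V=5.0341), down 46.2840 (V=-23.1619). Price -2.8047; hedge Δ=1.0000, bond B=-56.0047.
  t=0,j=0: stock 38.0000 → up 53.2000 (V=-2.8047), down 33.0600 (V=-22.9447). Price -7.1651; hedge Δ=1.0000, bond B=-45.1651.
Root portfolio cost Δ·38+B reproduces V0=-7.1651.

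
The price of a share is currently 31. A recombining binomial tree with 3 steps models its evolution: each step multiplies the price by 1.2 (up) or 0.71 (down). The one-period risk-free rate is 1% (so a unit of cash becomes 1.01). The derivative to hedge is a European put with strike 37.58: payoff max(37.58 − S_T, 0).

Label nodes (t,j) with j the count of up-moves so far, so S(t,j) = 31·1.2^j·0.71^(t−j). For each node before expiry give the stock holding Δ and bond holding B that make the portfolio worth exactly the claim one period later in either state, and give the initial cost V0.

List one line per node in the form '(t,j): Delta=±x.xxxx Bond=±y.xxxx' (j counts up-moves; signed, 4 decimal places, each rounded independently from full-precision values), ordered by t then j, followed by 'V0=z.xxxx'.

(0,0): Delta=-0.6132 Bond=28.0464
(1,0): Delta=-1.0000 Bond=36.8395
(1,1): Delta=-0.4683 Bond=22.9356
(2,0): Delta=-1.0000 Bond=37.2079
(2,1): Delta=-1.0000 Bond=37.2079
(2,2): Delta=-0.2691 Bond=14.2710
V0=9.0361

No-arbitrage ⇒ martingale measure with p* = (R−d)/(u−d) = 0.6122.
Terminal payoffs: V(3,0)=26.4848, V(3,1)=18.8275, V(3,2)=5.8856, V(3,3)=0.0000
(2,0): S=15.6271. Δ = (V_up−V_dn)/(S_up−S_dn) = (18.8275−26.4848)/(18.7525−11.0952) = -1.0000. V = [p*·18.8275 + (1−p*)·26.4848]/1.01 = 21.5808. B = V − Δ·S = 37.2079.
(2,1): S=26.4120. Δ = (V_up−V_dn)/(S_up−S_dn) = (5.8856−18.8275)/(31.6944−18.7525) = -1.0000. V = [p*·5.8856 + (1−p*)·18.8275]/1.01 = 10.7959. B = V − Δ·S = 37.2079.
(2,2): S=44.6400. Δ = (V_up−V_dn)/(S_up−S_dn) = (0.0000−5.8856)/(53.5680−31.6944) = -0.2691. V = [p*·0.0000 + (1−p*)·5.8856]/1.01 = 2.2596. B = V − Δ·S = 14.2710.
(1,0): S=22.0100. Δ = (V_up−V_dn)/(S_up−S_dn) = (10.7959−21.5808)/(26.4120−15.6271) = -1.0000. V = [p*·10.7959 + (1−p*)·21.5808]/1.01 = 14.8295. B = V − Δ·S = 36.8395.
(1,1): S=37.2000. Δ = (V_up−V_dn)/(S_up−S_dn) = (2.2596−10.7959)/(44.6400−26.4120) = -0.4683. V = [p*·2.2596 + (1−p*)·10.7959]/1.01 = 5.5144. B = V − Δ·S = 22.9356.
(0,0): S=31.0000. Δ = (V_up−V_dn)/(S_up−S_dn) = (5.5144−14.8295)/(37.2000−22.0100) = -0.6132. V = [p*·5.5144 + (1−p*)·14.8295]/1.01 = 9.0361. B = V − Δ·S = 28.0464.
The time-0 hedge costs 9.0361, which is the no-arbitrage price.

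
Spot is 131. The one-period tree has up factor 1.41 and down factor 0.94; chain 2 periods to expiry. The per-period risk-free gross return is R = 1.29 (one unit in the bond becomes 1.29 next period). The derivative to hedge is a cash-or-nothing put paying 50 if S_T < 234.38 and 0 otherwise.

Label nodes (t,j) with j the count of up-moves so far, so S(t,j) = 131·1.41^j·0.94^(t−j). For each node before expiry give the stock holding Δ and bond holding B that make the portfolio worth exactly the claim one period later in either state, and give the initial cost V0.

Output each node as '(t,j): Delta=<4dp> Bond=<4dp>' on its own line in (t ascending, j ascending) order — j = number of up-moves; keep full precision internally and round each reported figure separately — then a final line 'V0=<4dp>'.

Since d<R<u, set p* = (R−d)/(u−d) = 0.7447; price each node as the discounted p*-expectation of its children.
Payoff layer (t=2): V(2,0)=50.0000, V(2,1)=50.0000, V(2,2)=0.0000
Node (1,0) S=123.1400: V=(p*·50.0000+(1−p*)·50.0000)/1.29=38.7597; Δ=(50.0000−50.0000)/(173.6274−115.7516)=0.0000; B=V−Δ·S=38.7597
Node (1,1) S=184.7100: V=(p*·0.0000+(1−p*)·50.0000)/1.29=9.8961; Δ=(0.0000−50.0000)/(260.4411−173.6274)=-0.5759; B=V−Δ·S=116.2791
Node (0,0) S=131.0000: V=(p*·9.8961+(1−p*)·38.7597)/1.29=13.3841; Δ=(9.8961−38.7597)/(184.7100−123.1400)=-0.4688; B=V−Δ·S=74.7960
Root portfolio cost Δ·131+B reproduces V0=13.3841.

(0,0): Delta=-0.4688 Bond=74.7960
(1,0): Delta=0.0000 Bond=38.7597
(1,1): Delta=-0.5759 Bond=116.2791
V0=13.3841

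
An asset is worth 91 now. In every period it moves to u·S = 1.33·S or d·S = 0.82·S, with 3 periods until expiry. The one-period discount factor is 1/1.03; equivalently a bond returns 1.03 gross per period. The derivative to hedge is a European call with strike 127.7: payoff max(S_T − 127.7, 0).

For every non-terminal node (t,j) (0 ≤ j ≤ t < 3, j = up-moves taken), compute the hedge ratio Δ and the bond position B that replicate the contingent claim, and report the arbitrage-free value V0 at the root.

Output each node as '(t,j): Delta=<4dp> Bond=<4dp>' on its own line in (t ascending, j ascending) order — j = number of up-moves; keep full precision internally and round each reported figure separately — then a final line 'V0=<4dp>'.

The replicating-portfolio and risk-neutral prices coincide; use p* = (1.03−0.82)/(1.33−0.82) = 0.4118 for the latter.
At expiry t=3: V(3,0)=0.0000, V(3,1)=0.0000, V(3,2)=4.2953, V(3,3)=86.3900
(2,0): S=61.1884. Δ = (V_up−V_dn)/(S_up−S_dn) = (0.0000−0.0000)/(81.3806−50.1745) = 0.0000. V = [p*·0.0000 + (1−p*)·0.0000]/1.03 = 0.0000. B = V − Δ·S = 0.0000.
(2,1): S=99.2446. Δ = (V_up−V_dn)/(S_up−S_dn) = (4.2953−0.0000)/(131.9953−81.3806) = 0.0849. V = [p*·4.2953 + (1−p*)·0.0000]/1.03 = 1.7171. B = V − Δ·S = -6.7050.
(2,2): S=160.9699. Δ = (V_up−V_dn)/(S_up−S_dn) = (86.3900−4.2953)/(214.0900−131.9953) = 1.0000. V = [p*·86.3900 + (1−p*)·4.2953]/1.03 = 36.9893. B = V − Δ·S = -123.9806.
(1,0): S=74.6200. Δ = (V_up−V_dn)/(S_up−S_dn) = (1.7171−0.0000)/(99.2446−61.1884) = 0.0451. V = [p*·1.7171 + (1−p*)·0.0000]/1.03 = 0.6865. B = V − Δ·S = -2.6805.
(1,1): S=121.0300. Δ = (V_up−V_dn)/(S_up−S_dn) = (36.9893−1.7171)/(160.9699−99.2446) = 0.5714. V = [p*·36.9893 + (1−p*)·1.7171]/1.03 = 15.7679. B = V − Δ·S = -53.3932.
(0,0): S=91.0000. Δ = (V_up−V_dn)/(S_up−S_dn) = (15.7679−0.6865)/(121.0300−74.6200) = 0.3250. V = [p*·15.7679 + (1−p*)·0.6865]/1.03 = 6.6956. B = V − Δ·S = -22.8759.
Self-financing check: at every node Δ·S+B equals the discounted successor values.

(0,0): Delta=0.3250 Bond=-22.8759
(1,0): Delta=0.0451 Bond=-2.6805
(1,1): Delta=0.5714 Bond=-53.3932
(2,0): Delta=0.0000 Bond=0.0000
(2,1): Delta=0.0849 Bond=-6.7050
(2,2): Delta=1.0000 Bond=-123.9806
V0=6.6956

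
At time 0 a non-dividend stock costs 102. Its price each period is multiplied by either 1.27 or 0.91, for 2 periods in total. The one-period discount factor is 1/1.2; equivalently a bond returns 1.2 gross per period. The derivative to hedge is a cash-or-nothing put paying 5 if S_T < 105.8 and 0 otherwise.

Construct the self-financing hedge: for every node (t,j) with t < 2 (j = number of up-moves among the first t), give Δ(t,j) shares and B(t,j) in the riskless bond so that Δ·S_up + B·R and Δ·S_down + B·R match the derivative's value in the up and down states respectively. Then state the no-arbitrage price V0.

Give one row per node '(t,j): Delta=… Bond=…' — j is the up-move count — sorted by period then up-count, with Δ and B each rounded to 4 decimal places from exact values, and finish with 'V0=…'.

(0,0): Delta=-0.0221 Bond=2.3818
(1,0): Delta=-0.1496 Bond=14.6991
(1,1): Delta=0.0000 Bond=0.0000
V0=0.1313

No-arbitrage ⇒ martingale measure with p* = (R−d)/(u−d) = 0.8056.
At expiry t=2: V(2,0)=5.0000, V(2,1)=0.0000, V(2,2)=0.0000
Node (1,0) S=92.8200: V=(p*·0.0000+(1−p*)·5.0000)/1.2=0.8102; Δ=(0.0000−5.0000)/(117.8814−84.4662)=-0.1496; B=V−Δ·S=14.6991
Node (1,1) S=129.5400: V=(p*·0.0000+(1−p*)·0.0000)/1.2=0.0000; Δ=(0.0000−0.0000)/(164.5158−117.8814)=0.0000; B=V−Δ·S=0.0000
Node (0,0) S=102.0000: V=(p*·0.0000+(1−p*)·0.8102)/1.2=0.1313; Δ=(0.0000−0.8102)/(129.5400−92.8200)=-0.0221; B=V−Δ·S=2.3818
The time-0 hedge costs 0.1313, which is the no-arbitrage price.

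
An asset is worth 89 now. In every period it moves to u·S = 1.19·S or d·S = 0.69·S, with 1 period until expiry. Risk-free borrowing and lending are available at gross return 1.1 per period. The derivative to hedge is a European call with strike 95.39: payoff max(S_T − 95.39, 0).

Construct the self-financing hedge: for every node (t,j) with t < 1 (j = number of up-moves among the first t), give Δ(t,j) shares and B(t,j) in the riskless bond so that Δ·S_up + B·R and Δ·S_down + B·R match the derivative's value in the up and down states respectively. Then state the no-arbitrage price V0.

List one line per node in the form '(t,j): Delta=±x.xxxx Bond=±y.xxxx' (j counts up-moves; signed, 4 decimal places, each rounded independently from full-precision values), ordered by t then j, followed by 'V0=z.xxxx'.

(0,0): Delta=0.2364 Bond=-13.1978
V0=7.8422

Since d<R<u, set p* = (R−d)/(u−d) = 0.8200; price each node as the discounted p*-expectation of its children.
Terminal payoffs: V(1,0)=0.0000, V(1,1)=10.5200
  t=0,j=0: stock 89.0000 → up 105.9100 (V=10.5200), down 61.4100 (V=0.0000). Price 7.8422; hedge Δ=0.2364, bond B=-13.1978.
Check: Δ(0,0)·S0 + B(0,0) = 7.8422 = V0.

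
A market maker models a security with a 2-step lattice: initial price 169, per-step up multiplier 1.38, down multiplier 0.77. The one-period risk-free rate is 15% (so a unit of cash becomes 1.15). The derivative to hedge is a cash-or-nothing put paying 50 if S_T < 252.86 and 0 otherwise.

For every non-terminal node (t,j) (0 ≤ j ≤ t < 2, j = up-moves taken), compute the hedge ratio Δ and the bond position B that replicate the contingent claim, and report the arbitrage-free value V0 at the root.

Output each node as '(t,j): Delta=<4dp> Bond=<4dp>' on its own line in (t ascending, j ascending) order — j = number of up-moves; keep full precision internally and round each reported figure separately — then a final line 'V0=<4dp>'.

(0,0): Delta=-0.2627 Bond=67.5368
(1,0): Delta=0.0000 Bond=43.4783
(1,1): Delta=-0.3515 Bond=98.3607
V0=23.1354

Since d<R<u, set p* = (R−d)/(u−d) = 0.6230; price each node as the discounted p*-expectation of its children.
Payoff layer (t=2): V(2,0)=50.0000, V(2,1)=50.0000, V(2,2)=0.0000
(1,0): S=130.1300. Δ = (V_up−V_dn)/(S_up−S_dn) = (50.0000−50.0000)/(179.5794−100.2001) = 0.0000. V = [p*·50.0000 + (1−p*)·50.0000]/1.15 = 43.4783. B = V − Δ·S = 43.4783.
(1,1): S=233.2200. Δ = (V_up−V_dn)/(S_up−S_dn) = (0.0000−50.0000)/(321.8436−179.5794) = -0.3515. V = [p*·0.0000 + (1−p*)·50.0000]/1.15 = 16.3934. B = V − Δ·S = 98.3607.
(0,0): S=169.0000. Δ = (V_up−V_dn)/(S_up−S_dn) = (16.3934−43.4783)/(233.2200−130.1300) = -0.2627. V = [p*·16.3934 + (1−p*)·43.4783]/1.15 = 23.1354. B = V − Δ·S = 67.5368.
The time-0 hedge costs 23.1354, which is the no-arbitrage price.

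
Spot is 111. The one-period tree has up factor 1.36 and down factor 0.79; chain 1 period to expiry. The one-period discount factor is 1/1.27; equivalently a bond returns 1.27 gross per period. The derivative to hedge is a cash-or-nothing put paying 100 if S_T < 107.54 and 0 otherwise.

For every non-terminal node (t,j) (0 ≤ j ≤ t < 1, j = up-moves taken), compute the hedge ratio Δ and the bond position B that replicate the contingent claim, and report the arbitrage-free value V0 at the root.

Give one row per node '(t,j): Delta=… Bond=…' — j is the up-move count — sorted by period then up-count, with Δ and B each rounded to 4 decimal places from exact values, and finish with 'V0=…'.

(0,0): Delta=-1.5805 Bond=187.8713
V0=12.4327

The replicating-portfolio and risk-neutral prices coincide; use p* = (1.27−0.79)/(1.36−0.79) = 0.8421 for the latter.
At expiry t=1: V(1,0)=100.0000, V(1,1)=0.0000
(0,0): S=111.0000. Δ = (V_up−V_dn)/(S_up−S_dn) = (0.0000−100.0000)/(150.9600−87.6900) = -1.5805. V = [p*·0.0000 + (1−p*)·100.0000]/1.27 = 12.4327. B = V − Δ·S = 187.8713.
Root portfolio cost Δ·111+B reproduces V0=12.4327.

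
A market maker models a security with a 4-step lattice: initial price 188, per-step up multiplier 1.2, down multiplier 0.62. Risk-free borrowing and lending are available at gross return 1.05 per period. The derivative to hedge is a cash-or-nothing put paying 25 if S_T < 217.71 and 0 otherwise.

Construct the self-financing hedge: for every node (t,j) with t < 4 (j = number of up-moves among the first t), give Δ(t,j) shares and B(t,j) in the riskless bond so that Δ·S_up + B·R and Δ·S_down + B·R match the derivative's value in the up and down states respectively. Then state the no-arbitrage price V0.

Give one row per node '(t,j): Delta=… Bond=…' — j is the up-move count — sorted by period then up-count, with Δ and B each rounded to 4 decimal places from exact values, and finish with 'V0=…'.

(0,0): Delta=-0.0807 Bond=29.5267
(1,0): Delta=0.0000 Bond=21.5959
(1,1): Delta=-0.0953 Bond=34.2846
(2,0): Delta=0.0000 Bond=22.6757
(2,1): Delta=0.0000 Bond=22.6757
(2,2): Delta=-0.1124 Bond=40.6465
(3,0): Delta=0.0000 Bond=23.8095
(3,1): Delta=0.0000 Bond=23.8095
(3,2): Delta=0.0000 Bond=23.8095
(3,3): Delta=-0.1327 Bond=49.2611
V0=14.3539

The replicating-portfolio and risk-neutral prices coincide; use p* = (1.05−0.62)/(1.2−0.62) = 0.7414 for the latter.
Terminal payoffs: V(4,0)=25.0000, V(4,1)=25.0000, V(4,2)=25.0000, V(4,3)=25.0000, V(4,4)=0.0000
(3,0): S=44.8057. Δ = (V_up−V_dn)/(S_up−S_dn) = (25.0000−25.0000)/(53.7668−27.7795) = 0.0000. V = [p*·25.0000 + (1−p*)·25.0000]/1.05 = 23.8095. B = V − Δ·S = 23.8095.
(3,1): S=86.7206. Δ = (V_up−V_dn)/(S_up−S_dn) = (25.0000−25.0000)/(104.0648−53.7668) = 0.0000. V = [p*·25.0000 + (1−p*)·25.0000]/1.05 = 23.8095. B = V − Δ·S = 23.8095.
(3,2): S=167.8464. Δ = (V_up−V_dn)/(S_up−S_dn) = (25.0000−25.0000)/(201.4157−104.0648) = 0.0000. V = [p*·25.0000 + (1−p*)·25.0000]/1.05 = 23.8095. B = V − Δ·S = 23.8095.
(3,3): S=324.8640. Δ = (V_up−V_dn)/(S_up−S_dn) = (0.0000−25.0000)/(389.8368−201.4157) = -0.1327. V = [p*·0.0000 + (1−p*)·25.0000]/1.05 = 6.1576. B = V − Δ·S = 49.2611.
(2,0): S=72.2672. Δ = (V_up−V_dn)/(S_up−S_dn) = (23.8095−23.8095)/(86.7206−44.8057) = 0.0000. V = [p*·23.8095 + (1−p*)·23.8095]/1.05 = 22.6757. B = V − Δ·S = 22.6757.
(2,1): S=139.8720. Δ = (V_up−V_dn)/(S_up−S_dn) = (23.8095−23.8095)/(167.8464−86.7206) = 0.0000. V = [p*·23.8095 + (1−p*)·23.8095]/1.05 = 22.6757. B = V − Δ·S = 22.6757.
(2,2): S=270.7200. Δ = (V_up−V_dn)/(S_up−S_dn) = (6.1576−23.8095)/(324.8640−167.8464) = -0.1124. V = [p*·6.1576 + (1−p*)·23.8095]/1.05 = 10.2122. B = V − Δ·S = 40.6465.
(1,0): S=116.5600. Δ = (V_up−V_dn)/(S_up−S_dn) = (22.6757−22.6757)/(139.8720−72.2672) = 0.0000. V = [p*·22.6757 + (1−p*)·22.6757]/1.05 = 21.5959. B = V − Δ·S = 21.5959.
(1,1): S=225.6000. Δ = (V_up−V_dn)/(S_up−S_dn) = (10.2122−22.6757)/(270.7200−139.8720) = -0.0953. V = [p*·10.2122 + (1−p*)·22.6757]/1.05 = 12.7957. B = V − Δ·S = 34.2846.
(0,0): S=188.0000. Δ = (V_up−V_dn)/(S_up−S_dn) = (12.7957−21.5959)/(225.6000−116.5600) = -0.0807. V = [p*·12.7957 + (1−p*)·21.5959]/1.05 = 14.3539. B = V − Δ·S = 29.5267.
Root portfolio cost Δ·188+B reproduces V0=14.3539.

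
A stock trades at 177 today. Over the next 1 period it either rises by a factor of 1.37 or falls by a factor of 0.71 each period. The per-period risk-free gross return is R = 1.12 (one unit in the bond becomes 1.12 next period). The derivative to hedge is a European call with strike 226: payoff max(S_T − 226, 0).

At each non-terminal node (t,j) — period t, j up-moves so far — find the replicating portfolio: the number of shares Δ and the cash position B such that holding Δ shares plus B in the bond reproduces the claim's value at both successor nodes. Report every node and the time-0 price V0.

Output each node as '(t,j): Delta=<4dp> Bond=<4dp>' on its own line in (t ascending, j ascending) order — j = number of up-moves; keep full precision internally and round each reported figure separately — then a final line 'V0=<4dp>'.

(0,0): Delta=0.1412 Bond=-15.8386
V0=9.1462

No-arbitrage ⇒ martingale measure with p* = (R−d)/(u−d) = 0.6212.
Terminal payoffs: V(1,0)=0.0000, V(1,1)=16.4900
  t=0,j=0: stock 177.0000 → up 242.4900 (V=16.4900), down 125.6700 (V=0.0000). Price 9.1462; hedge Δ=0.1412, bond B=-15.8386.
Each (Δ,B) replicates both successor values, so the strategy is self-financing and V0 is arbitrage-free.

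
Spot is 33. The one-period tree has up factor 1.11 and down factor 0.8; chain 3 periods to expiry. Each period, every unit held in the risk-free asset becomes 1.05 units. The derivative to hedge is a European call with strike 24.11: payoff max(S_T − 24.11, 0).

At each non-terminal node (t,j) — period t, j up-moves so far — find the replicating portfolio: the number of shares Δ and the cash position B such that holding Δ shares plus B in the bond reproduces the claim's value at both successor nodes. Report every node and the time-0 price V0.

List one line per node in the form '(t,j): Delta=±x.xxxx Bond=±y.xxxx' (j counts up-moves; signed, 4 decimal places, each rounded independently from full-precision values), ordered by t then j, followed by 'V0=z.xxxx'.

(0,0): Delta=0.9598 Bond=-19.4031
(1,0): Delta=0.7900 Bond=-15.8894
(1,1): Delta=0.9892 Bond=-21.4493
(2,0): Delta=0.0000 Bond=0.0000
(2,1): Delta=0.9266 Bond=-20.6880
(2,2): Delta=1.0000 Bond=-22.9619
V0=12.2703

Under the risk-neutral measure, an up-move has probability p* = (R−d)/(u−d) = 0.8065 and values discount at R = 1.05.
Terminal payoffs: V(3,0)=0.0000, V(3,1)=0.0000, V(3,2)=8.4174, V(3,3)=21.0218
(2,0): S=21.1200. Δ = (V_up−V_dn)/(S_up−S_dn) = (0.0000−0.0000)/(23.4432−16.8960) = 0.0000. V = [p*·0.0000 + (1−p*)·0.0000]/1.05 = 0.0000. B = V − Δ·S = 0.0000.
(2,1): S=29.3040. Δ = (V_up−V_dn)/(S_up−S_dn) = (8.4174−0.0000)/(32.5274−23.4432) = 0.9266. V = [p*·8.4174 + (1−p*)·0.0000]/1.05 = 6.4650. B = V − Δ·S = -20.6880.
(2,2): S=40.6593. Δ = (V_up−V_dn)/(S_up−S_dn) = (21.0218−8.4174)/(45.1318−32.5274) = 1.0000. V = [p*·21.0218 + (1−p*)·8.4174]/1.05 = 17.6974. B = V − Δ·S = -22.9619.
(1,0): S=26.4000. Δ = (V_up−V_dn)/(S_up−S_dn) = (6.4650−0.0000)/(29.3040−21.1200) = 0.7900. V = [p*·6.4650 + (1−p*)·0.0000]/1.05 = 4.9654. B = V − Δ·S = -15.8894.
(1,1): S=36.6300. Δ = (V_up−V_dn)/(S_up−S_dn) = (17.6974−6.4650)/(40.6593−29.3040) = 0.9892. V = [p*·17.6974 + (1−p*)·6.4650]/1.05 = 14.7842. B = V − Δ·S = -21.4493.
(0,0): S=33.0000. Δ = (V_up−V_dn)/(S_up−S_dn) = (14.7842−4.9654)/(36.6300−26.4000) = 0.9598. V = [p*·14.7842 + (1−p*)·4.9654]/1.05 = 12.2703. B = V − Δ·S = -19.4031.
Each (Δ,B) replicates both successor values, so the strategy is self-financing and V0 is arbitrage-free.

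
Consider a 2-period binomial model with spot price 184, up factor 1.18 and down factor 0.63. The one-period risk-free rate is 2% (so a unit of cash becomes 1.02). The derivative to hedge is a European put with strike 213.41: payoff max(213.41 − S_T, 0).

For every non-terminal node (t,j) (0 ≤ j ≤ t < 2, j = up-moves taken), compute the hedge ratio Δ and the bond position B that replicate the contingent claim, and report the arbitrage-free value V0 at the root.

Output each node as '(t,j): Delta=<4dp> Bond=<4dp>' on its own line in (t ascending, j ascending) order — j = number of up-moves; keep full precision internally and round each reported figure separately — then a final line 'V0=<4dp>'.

Under the risk-neutral measure, an up-move has probability p* = (R−d)/(u−d) = 0.7091 and values discount at R = 1.02.
Terminal values V(2,·): V(2,0)=140.3804, V(2,1)=76.6244, V(2,2)=0.0000
  t=1,j=0: stock 115.9200 → up 136.7856 (V=76.6244), down 73.0296 (V=140.3804). Price 93.3055; hedge Δ=-1.0000, bond B=209.2255.
  t=1,j=1: stock 217.1200 → up 256.2016 (V=0.0000), down 136.7856 (V=76.6244). Price 21.8537; hedge Δ=-0.6417, bond B=161.1708.
  t=0,j=0: stock 184.0000 → up 217.1200 (V=21.8537), down 115.9200 (V=93.3055). Price 41.8036; hedge Δ=-0.7060, bond B=171.7160.
Self-financing check: at every node Δ·S+B equals the discounted successor values.

(0,0): Delta=-0.7060 Bond=171.7160
(1,0): Delta=-1.0000 Bond=209.2255
(1,1): Delta=-0.6417 Bond=161.1708
V0=41.8036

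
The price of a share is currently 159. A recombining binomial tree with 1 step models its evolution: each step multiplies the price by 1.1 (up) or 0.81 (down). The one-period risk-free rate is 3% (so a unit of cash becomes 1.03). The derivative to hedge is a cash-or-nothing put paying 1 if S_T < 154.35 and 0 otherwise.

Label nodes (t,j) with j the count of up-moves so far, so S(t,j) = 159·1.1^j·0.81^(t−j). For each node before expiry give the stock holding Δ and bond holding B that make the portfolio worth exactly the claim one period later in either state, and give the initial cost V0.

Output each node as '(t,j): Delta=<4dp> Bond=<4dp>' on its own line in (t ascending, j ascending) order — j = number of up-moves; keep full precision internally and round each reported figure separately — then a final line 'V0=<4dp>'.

(0,0): Delta=-0.0217 Bond=3.6826
V0=0.2343

No-arbitrage ⇒ martingale measure with p* = (R−d)/(u−d) = 0.7586.
Payoff layer (t=1): V(1,0)=1.0000, V(1,1)=0.0000
Node (0,0) S=159.0000: V=(p*·0.0000+(1−p*)·1.0000)/1.03=0.2343; Δ=(0.0000−1.0000)/(174.9000−128.7900)=-0.0217; B=V−Δ·S=3.6826
The time-0 hedge costs 0.2343, which is the no-arbitrage price.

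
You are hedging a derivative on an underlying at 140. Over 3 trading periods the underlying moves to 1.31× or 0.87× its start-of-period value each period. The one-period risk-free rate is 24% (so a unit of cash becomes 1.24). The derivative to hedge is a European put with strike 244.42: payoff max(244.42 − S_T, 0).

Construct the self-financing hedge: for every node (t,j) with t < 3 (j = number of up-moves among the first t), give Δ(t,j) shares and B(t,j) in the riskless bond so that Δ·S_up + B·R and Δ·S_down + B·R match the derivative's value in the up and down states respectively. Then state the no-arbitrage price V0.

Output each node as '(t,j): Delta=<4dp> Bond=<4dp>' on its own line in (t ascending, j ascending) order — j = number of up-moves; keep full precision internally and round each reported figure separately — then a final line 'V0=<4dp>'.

(0,0): Delta=-0.4751 Bond=76.6327
(1,0): Delta=-1.0000 Bond=158.9620
(1,1): Delta=-0.4091 Bond=82.9283
(2,0): Delta=-1.0000 Bond=197.1129
(2,1): Delta=-1.0000 Bond=197.1129
(2,2): Delta=-0.3349 Bond=84.9940
V0=10.1240

Under the risk-neutral measure, an up-move has probability p* = (R−d)/(u−d) = 0.8409 and values discount at R = 1.24.
Payoff layer (t=3): V(3,0)=152.2296, V(3,1)=105.6045, V(3,2)=35.3990, V(3,3)=0.0000
Node (2,0) S=105.9660: V=(p*·105.6045+(1−p*)·152.2296)/1.24=91.1469; Δ=(105.6045−152.2296)/(138.8155−92.1904)=-1.0000; B=V−Δ·S=197.1129
Node (2,1) S=159.5580: V=(p*·35.3990+(1−p*)·105.6045)/1.24=37.5549; Δ=(35.3990−105.6045)/(209.0210−138.8155)=-1.0000; B=V−Δ·S=197.1129
Node (2,2) S=240.2540: V=(p*·0.0000+(1−p*)·35.3990)/1.24=4.5417; Δ=(0.0000−35.3990)/(314.7327−209.0210)=-0.3349; B=V−Δ·S=84.9940
Node (1,0) S=121.8000: V=(p*·37.5549+(1−p*)·91.1469)/1.24=37.1620; Δ=(37.5549−91.1469)/(159.5580−105.9660)=-1.0000; B=V−Δ·S=158.9620
Node (1,1) S=183.4000: V=(p*·4.5417+(1−p*)·37.5549)/1.24=7.8982; Δ=(4.5417−37.5549)/(240.2540−159.5580)=-0.4091; B=V−Δ·S=82.9283
Node (0,0) S=140.0000: V=(p*·7.8982+(1−p*)·37.1620)/1.24=10.1240; Δ=(7.8982−37.1620)/(183.4000−121.8000)=-0.4751; B=V−Δ·S=76.6327
The time-0 hedge costs 10.1240, which is the no-arbitrage price.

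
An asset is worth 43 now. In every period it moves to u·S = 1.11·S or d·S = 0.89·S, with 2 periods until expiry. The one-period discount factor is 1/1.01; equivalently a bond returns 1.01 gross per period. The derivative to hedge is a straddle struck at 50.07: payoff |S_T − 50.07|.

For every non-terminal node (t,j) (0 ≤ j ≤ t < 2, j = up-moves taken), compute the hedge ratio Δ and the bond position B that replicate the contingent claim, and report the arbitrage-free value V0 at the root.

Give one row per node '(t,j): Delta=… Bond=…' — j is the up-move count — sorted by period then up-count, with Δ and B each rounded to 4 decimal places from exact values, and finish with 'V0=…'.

Since d<R<u, set p* = (R−d)/(u−d) = 0.5455; price each node as the discounted p*-expectation of its children.
Terminal payoffs: V(2,0)=16.0097, V(2,1)=7.5903, V(2,2)=2.9103
Node (1,0) S=38.2700: V=(p*·7.5903+(1−p*)·16.0097)/1.01=11.3043; Δ=(7.5903−16.0097)/(42.4797−34.0603)=-1.0000; B=V−Δ·S=49.5743
Node (1,1) S=47.7300: V=(p*·2.9103+(1−p*)·7.5903)/1.01=4.9877; Δ=(2.9103−7.5903)/(52.9803−42.4797)=-0.4457; B=V−Δ·S=26.2604
Node (0,0) S=43.0000: V=(p*·4.9877+(1−p*)·11.3043)/1.01=7.7810; Δ=(4.9877−11.3043)/(47.7300−38.2700)=-0.6677; B=V−Δ·S=36.4927
Self-financing check: at every node Δ·S+B equals the discounted successor values.

(0,0): Delta=-0.6677 Bond=36.4927
(1,0): Delta=-1.0000 Bond=49.5743
(1,1): Delta=-0.4457 Bond=26.2604
V0=7.7810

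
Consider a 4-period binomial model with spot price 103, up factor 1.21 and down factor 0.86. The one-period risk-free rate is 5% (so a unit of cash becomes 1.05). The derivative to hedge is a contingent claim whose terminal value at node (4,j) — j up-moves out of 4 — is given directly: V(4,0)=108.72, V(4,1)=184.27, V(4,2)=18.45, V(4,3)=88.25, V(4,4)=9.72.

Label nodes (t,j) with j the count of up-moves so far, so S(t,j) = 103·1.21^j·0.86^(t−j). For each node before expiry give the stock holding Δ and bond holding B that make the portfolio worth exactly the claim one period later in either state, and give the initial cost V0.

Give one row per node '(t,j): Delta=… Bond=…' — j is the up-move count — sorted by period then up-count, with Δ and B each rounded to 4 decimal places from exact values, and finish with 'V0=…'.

(0,0): Delta=-0.8044 Bond=145.7521
(1,0): Delta=-1.3441 Bond=200.8453
(1,1): Delta=-0.4814 Bond=112.7824
(2,0): Delta=-1.9817 Bond=259.4592
(2,1): Delta=-0.9625 Bond=169.9852
(2,2): Delta=-0.1935 Bond=74.9995
(3,0): Delta=3.2948 Bond=-73.2544
(3,1): Delta=-5.1398 Bond=563.5366
(3,2): Delta=1.5377 Bond=-145.7701
(3,3): Delta=-1.2296 Bond=267.8185
V0=62.8965

Risk-neutral probability p* = (R−d)/(u−d) = (1.05−0.86)/(1.21−0.86) = 0.5429.
Terminal payoffs: V(4,0)=108.7200, V(4,1)=184.2700, V(4,2)=18.4500, V(4,3)=88.2500, V(4,4)=9.7200
  t=3,j=0: stock 65.5138 → up 79.2717 (V=184.2700), down 56.3418 (V=108.7200). Price 142.6027; hedge Δ=3.2948, bond B=-73.2544.
  t=3,j=1: stock 92.1763 → up 111.5334 (V=18.4500), down 79.2717 (V=184.2700). Price 89.7652; hedge Δ=-5.1398, bond B=563.5366.
  t=3,j=2: stock 129.6900 → up 156.9249 (V=88.2500), down 111.5334 (V=18.4500). Price 53.6585; hedge Δ=1.5377, bond B=-145.7701.
  t=3,j=3: stock 182.4708 → up 220.7896 (V=9.7200), down 156.9249 (V=88.2500). Price 43.4471; hedge Δ=-1.2296, bond B=267.8185.
  t=2,j=0: stock 76.1788 → up 92.1763 (V=89.7652), down 65.5138 (V=142.6027). Price 108.4947; hedge Δ=-1.9817, bond B=259.4592.
  t=2,j=1: stock 107.1818 → up 129.6900 (V=53.6585), down 92.1763 (V=89.7652). Price 66.8232; hedge Δ=-0.9625, bond B=169.9852.
  t=2,j=2: stock 150.8023 → up 182.4708 (V=43.4471), down 129.6900 (V=53.6585). Price 45.8240; hedge Δ=-0.1935, bond B=74.9995.
  t=1,j=0: stock 88.5800 → up 107.1818 (V=66.8232), down 76.1788 (V=108.4947). Price 81.7839; hedge Δ=-1.3441, bond B=200.8453.
  t=1,j=1: stock 124.6300 → up 150.8023 (V=45.8240), down 107.1818 (V=66.8232). Price 52.7844; hedge Δ=-0.4814, bond B=112.7824.
  t=0,j=0: stock 103.0000 → up 124.6300 (V=52.7844), down 88.5800 (V=81.7839). Price 62.8965; hedge Δ=-0.8044, bond B=145.7521.
Root portfolio cost Δ·103+B reproduces V0=62.8965.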